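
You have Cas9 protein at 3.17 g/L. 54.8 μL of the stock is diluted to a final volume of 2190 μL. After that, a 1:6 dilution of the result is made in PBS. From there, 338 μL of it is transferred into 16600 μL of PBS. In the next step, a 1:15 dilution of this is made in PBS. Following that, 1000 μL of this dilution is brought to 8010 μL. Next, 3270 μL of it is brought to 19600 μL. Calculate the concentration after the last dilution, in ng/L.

366 ng/L

Overall dilution factor = 39.96 × 6 × 50.11 × 15 × 8.010 × 5.994 = 8.65 × 10⁶.
3.17 g/L / 8.65 × 10⁶ = 3.66 × 10⁻⁷ g/L = 366 ng/L.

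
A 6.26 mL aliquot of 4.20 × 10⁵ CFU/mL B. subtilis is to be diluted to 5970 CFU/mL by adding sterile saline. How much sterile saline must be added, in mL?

434 mL

V₂ = C₁V₁/C₂ = 4.20 × 10⁵ × 6.26 / 5970 = 440 mL.
Diluent to add = V₂ − V₁ = 440 − 6.26 = 434 mL.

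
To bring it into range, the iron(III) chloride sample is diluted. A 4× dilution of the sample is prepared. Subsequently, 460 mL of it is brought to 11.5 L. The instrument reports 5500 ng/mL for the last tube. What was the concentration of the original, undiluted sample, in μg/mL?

Overall dilution factor = 4 × 25 = 100.
Original = 5500 ng/mL × 100 = 5.50 × 10⁵ ng/mL = 550 μg/mL.

550 μg/mL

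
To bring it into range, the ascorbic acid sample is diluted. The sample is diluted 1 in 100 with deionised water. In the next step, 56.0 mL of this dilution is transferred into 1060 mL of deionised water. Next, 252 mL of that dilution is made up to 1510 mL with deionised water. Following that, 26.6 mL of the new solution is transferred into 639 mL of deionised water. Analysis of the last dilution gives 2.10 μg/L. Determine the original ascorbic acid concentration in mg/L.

Overall dilution factor = 100 × 19.93 × 5.992 × 25.02 = 2.99 × 10⁵.
Original = 2.10 μg/L × 2.99 × 10⁵ = 6.27 × 10⁵ μg/L = 627 mg/L.

627 mg/L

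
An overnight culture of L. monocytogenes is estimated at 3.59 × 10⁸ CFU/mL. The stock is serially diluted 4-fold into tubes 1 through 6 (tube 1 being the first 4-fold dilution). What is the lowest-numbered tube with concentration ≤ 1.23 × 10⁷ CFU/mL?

tube 3

Tube n has concentration 3.59 × 10⁸ CFU/mL / 4ⁿ.
Need 4ⁿ ≥ 3.59 × 10⁸ CFU/mL / 1.23 × 10⁷ CFU/mL = 29.2, so n ≥ 2.43.
First such tube: n = 3.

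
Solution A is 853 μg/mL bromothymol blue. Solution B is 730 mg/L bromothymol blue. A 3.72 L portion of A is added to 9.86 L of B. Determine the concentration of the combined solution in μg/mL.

764 μg/mL

C_B = 730 mg/L = 730 μg/mL.
C_mix = (C_A·V_A + C_B·V_B)/(V_A + V_B) = (853×3.72 + 730×9.86) / 13.58 = 764 μg/mL.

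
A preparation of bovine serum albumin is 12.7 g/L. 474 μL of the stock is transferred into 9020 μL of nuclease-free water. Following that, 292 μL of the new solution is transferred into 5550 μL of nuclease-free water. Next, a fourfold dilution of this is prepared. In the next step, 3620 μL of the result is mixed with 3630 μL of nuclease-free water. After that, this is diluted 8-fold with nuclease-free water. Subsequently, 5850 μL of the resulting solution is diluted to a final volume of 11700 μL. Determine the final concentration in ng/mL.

247 ng/mL

Overall dilution factor = 20.03 × 20.01 × 4 × 2.003 × 8 × 2 = 5.14 × 10⁴.
12.7 g/L / 5.14 × 10⁴ = 2.47 × 10⁻⁴ g/L = 247 ng/mL.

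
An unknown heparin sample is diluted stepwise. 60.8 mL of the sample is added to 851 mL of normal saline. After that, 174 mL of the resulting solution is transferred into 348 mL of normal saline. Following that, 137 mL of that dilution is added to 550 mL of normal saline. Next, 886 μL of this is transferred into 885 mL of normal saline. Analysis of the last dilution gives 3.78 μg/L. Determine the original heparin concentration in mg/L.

Overall dilution factor = 15.00 × 3 × 5.015 × 999.9 = 2.26 × 10⁵.
Original = 3.78 μg/L × 2.26 × 10⁵ = 8.53 × 10⁵ μg/L = 853 mg/L.

853 mg/L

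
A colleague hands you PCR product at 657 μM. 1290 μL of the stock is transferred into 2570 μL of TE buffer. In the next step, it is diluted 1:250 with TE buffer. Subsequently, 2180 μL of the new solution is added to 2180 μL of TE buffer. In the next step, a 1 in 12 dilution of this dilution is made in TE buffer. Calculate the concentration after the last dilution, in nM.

36.6 nM

Overall dilution factor = 2.992 × 250 × 2 × 12 = 1.80 × 10⁴.
657 μM / 1.80 × 10⁴ = 0.0366 μM = 36.6 nM.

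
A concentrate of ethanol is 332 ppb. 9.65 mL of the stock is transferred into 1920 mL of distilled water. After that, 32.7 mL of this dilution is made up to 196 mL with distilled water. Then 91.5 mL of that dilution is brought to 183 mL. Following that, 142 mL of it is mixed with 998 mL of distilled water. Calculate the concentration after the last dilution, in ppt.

17.3 ppt

Overall dilution factor = 200.0 × 5.994 × 2 × 8.028 = 1.92 × 10⁴.
332 ppb / 1.92 × 10⁴ = 0.0173 ppb = 17.3 ppt.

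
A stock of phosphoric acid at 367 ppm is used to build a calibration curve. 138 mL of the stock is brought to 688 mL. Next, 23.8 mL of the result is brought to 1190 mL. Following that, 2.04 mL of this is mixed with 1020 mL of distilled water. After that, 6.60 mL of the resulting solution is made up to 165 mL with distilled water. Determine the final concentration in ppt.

118 ppt

Overall dilution factor = 4.986 × 50 × 501 × 25 = 3.12 × 10⁶.
367 ppm / 3.12 × 10⁶ = 1.18 × 10⁻⁴ ppm = 118 ppt.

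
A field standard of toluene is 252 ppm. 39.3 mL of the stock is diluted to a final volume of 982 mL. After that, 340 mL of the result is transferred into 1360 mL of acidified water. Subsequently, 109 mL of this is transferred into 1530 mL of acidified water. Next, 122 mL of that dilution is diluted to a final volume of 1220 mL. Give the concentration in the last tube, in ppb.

Overall dilution factor = 24.99 × 5 × 15.04 × 10 = 1.88 × 10⁴.
252 ppm / 1.88 × 10⁴ = 0.0134 ppm = 13.4 ppb.

13.4 ppb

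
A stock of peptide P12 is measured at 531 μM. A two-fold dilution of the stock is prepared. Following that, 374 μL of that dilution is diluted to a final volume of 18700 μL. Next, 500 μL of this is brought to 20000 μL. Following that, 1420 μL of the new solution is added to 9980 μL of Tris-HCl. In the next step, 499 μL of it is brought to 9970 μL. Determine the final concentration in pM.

Overall dilution factor = 2 × 50 × 40 × 8.028 × 19.98 = 6.42 × 10⁵.
531 μM / 6.42 × 10⁵ = 8.28 × 10⁻⁴ μM = 828 pM.

828 pM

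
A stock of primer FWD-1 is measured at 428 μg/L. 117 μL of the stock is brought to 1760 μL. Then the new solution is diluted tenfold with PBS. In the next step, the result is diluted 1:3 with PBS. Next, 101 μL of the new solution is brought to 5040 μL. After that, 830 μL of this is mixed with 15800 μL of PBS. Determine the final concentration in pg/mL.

0.949 pg/mL

Overall dilution factor = 15.04 × 10 × 3 × 49.90 × 20.04 = 4.51 × 10⁵.
428 μg/L / 4.51 × 10⁵ = 9.49 × 10⁻⁴ μg/L = 0.949 pg/mL.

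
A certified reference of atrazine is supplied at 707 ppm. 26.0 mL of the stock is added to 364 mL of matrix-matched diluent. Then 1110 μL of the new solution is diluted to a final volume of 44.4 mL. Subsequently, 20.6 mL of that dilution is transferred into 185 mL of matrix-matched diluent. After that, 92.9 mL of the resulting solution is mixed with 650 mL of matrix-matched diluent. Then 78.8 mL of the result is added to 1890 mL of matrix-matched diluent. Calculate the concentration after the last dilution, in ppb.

Overall dilution factor = 15 × 40 × 9.981 × 7.997 × 24.98 = 1.20 × 10⁶.
707 ppm / 1.20 × 10⁶ = 5.91 × 10⁻⁴ ppm = 0.591 ppb.

0.591 ppb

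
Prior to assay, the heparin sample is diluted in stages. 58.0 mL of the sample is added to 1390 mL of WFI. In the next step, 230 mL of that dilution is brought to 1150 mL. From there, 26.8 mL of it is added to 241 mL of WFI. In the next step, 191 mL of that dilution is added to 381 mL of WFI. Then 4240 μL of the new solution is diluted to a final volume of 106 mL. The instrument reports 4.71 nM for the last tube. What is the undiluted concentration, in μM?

Overall dilution factor = 24.97 × 5 × 9.993 × 2.995 × 25 = 9.34 × 10⁴.
Original = 4.71 nM × 9.34 × 10⁴ = 4.40 × 10⁵ nM = 440 μM.

440 μM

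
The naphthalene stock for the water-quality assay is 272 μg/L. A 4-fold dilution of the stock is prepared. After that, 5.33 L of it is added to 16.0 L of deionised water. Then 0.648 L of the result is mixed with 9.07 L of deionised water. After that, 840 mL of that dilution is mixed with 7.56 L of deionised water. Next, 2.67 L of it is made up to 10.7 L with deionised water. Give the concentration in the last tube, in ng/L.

Overall dilution factor = 4 × 4.002 × 15.00 × 10 × 4.007 = 9621.
272 μg/L / 9621 = 0.0283 μg/L = 28.3 ng/L.

28.3 ng/L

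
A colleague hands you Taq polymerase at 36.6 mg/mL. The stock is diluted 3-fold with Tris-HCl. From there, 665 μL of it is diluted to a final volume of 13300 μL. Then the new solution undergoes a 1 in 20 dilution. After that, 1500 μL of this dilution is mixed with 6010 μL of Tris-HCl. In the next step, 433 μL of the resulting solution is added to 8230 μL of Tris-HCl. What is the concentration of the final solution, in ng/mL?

Overall dilution factor = 3 × 20 × 20 × 5.007 × 20.01 = 1.20 × 10⁵.
36.6 mg/mL / 1.20 × 10⁵ = 3.04 × 10⁻⁴ mg/mL = 304 ng/mL.

304 ng/mL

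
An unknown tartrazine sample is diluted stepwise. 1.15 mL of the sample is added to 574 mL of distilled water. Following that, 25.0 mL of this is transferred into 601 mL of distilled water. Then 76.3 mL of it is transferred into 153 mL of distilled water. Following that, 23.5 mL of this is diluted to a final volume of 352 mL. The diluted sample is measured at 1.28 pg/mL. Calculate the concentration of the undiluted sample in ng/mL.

722 ng/mL

Overall dilution factor = 500.1 × 25.04 × 3.005 × 14.98 = 5.64 × 10⁵.
Original = 1.28 pg/mL × 5.64 × 10⁵ = 7.22 × 10⁵ pg/mL = 722 ng/mL.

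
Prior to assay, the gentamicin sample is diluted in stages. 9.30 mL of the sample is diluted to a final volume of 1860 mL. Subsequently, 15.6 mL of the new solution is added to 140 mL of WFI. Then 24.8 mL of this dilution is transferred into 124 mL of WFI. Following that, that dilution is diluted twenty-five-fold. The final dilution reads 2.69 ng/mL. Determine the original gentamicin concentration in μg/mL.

805 μg/mL

Overall dilution factor = 200 × 9.974 × 6 × 25 = 2.99 × 10⁵.
Original = 2.69 ng/mL × 2.99 × 10⁵ = 8.05 × 10⁵ ng/mL = 805 μg/mL.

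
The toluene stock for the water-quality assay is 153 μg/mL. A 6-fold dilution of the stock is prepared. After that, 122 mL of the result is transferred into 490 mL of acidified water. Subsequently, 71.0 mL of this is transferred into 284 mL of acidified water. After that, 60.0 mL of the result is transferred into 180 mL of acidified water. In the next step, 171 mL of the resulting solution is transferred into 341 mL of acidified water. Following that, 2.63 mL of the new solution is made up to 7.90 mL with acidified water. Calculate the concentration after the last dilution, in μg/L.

Overall dilution factor = 6 × 5.016 × 5 × 4 × 2.994 × 3.004 = 5414.
153 μg/mL / 5414 = 0.0283 μg/mL = 28.3 μg/L.

28.3 μg/L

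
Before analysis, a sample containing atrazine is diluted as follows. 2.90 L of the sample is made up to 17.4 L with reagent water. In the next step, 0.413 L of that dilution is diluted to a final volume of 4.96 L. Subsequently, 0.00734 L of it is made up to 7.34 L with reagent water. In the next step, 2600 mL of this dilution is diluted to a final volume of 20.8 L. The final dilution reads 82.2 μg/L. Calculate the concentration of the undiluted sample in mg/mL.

47.4 mg/mL

Overall dilution factor = 6 × 12.01 × 1000 × 8 = 5.76 × 10⁵.
Original = 82.2 μg/L × 5.76 × 10⁵ = 4.74 × 10⁷ μg/L = 47.4 mg/mL.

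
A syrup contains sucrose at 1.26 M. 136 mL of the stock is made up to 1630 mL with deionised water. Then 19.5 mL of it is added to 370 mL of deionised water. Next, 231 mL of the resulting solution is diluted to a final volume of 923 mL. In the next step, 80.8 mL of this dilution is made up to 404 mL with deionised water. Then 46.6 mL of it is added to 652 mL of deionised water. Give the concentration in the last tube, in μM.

Overall dilution factor = 11.99 × 19.97 × 3.996 × 5 × 14.99 = 7.17 × 10⁴.
1.26 M / 7.17 × 10⁴ = 1.76 × 10⁻⁵ M = 17.6 μM.

17.6 μM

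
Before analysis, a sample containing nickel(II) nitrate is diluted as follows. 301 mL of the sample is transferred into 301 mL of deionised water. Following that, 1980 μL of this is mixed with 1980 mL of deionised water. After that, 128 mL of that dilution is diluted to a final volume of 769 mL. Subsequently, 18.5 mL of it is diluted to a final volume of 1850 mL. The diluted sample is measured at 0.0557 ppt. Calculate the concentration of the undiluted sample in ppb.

67.0 ppb

Overall dilution factor = 2 × 1001 × 6.008 × 100 = 1.20 × 10⁶.
Original = 0.0557 ppt × 1.20 × 10⁶ = 6.70 × 10⁴ ppt = 67.0 ppb.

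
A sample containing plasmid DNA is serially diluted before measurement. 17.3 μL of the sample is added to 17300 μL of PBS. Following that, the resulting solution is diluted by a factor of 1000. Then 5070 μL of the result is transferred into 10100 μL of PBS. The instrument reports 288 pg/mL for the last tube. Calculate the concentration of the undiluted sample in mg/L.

863 mg/L

Overall dilution factor = 1001 × 1000 × 2.992 = 3.00 × 10⁶.
Original = 288 pg/mL × 3.00 × 10⁶ = 8.63 × 10⁸ pg/mL = 863 mg/L.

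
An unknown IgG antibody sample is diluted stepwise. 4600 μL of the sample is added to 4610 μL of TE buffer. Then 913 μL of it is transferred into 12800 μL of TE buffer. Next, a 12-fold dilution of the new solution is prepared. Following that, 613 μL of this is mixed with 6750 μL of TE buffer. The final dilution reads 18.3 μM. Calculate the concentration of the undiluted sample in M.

0.0793 M

Overall dilution factor = 2.002 × 15.02 × 12 × 12.01 = 4335.
Original = 18.3 μM × 4335 = 7.93 × 10⁴ μM = 0.0793 M.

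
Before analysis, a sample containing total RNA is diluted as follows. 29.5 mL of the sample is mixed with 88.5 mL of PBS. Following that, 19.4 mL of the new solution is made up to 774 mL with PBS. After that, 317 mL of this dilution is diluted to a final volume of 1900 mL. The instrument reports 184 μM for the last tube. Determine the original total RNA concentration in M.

0.176 M

Overall dilution factor = 4 × 39.90 × 5.994 = 957.
Original = 184 μM × 957 = 1.76 × 10⁵ μM = 0.176 M.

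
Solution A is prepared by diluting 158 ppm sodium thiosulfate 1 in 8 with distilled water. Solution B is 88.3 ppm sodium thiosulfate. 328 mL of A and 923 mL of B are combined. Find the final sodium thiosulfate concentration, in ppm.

C_A = 158 ppm / 8 = 19.8 ppm.
C_mix = (C_A·V_A + C_B·V_B)/(V_A + V_B) = (19.8×328 + 88.3×923) / 1251 = 70.3 ppm.

70.3 ppm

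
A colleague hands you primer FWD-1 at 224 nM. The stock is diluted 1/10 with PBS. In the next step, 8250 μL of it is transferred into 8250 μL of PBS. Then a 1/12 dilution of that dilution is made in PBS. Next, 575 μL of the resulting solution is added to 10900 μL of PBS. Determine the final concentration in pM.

Overall dilution factor = 10 × 2 × 12 × 19.96 = 4790.
224 nM / 4790 = 0.0468 nM = 46.8 pM.

46.8 pM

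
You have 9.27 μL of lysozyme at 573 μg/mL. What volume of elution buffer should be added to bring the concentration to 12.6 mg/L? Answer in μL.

12.6 mg/L = 12.6 μg/mL.
V₂ = C₁V₁/C₂ = 573 × 9.27 / 12.6 = 422 μL.
Diluent to add = V₂ − V₁ = 422 − 9.27 = 412 μL.

412 μL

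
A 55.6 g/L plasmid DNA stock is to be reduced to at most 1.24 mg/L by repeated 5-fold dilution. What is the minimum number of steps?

Need 5ⁿ ≥ 4.48 × 10⁴, so n ≥ log(4.48 × 10⁴)/log(5) = 6.66.
Minimum whole steps: n = 7.

7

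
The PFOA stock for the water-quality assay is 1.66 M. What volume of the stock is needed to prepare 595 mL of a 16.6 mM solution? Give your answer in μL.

5950 μL

16.6 mM = 0.0166 M.
V₁ = C₂V₂/C₁ = 0.0166 × 595 / 1.66 = 5.95 mL = 5950 μL.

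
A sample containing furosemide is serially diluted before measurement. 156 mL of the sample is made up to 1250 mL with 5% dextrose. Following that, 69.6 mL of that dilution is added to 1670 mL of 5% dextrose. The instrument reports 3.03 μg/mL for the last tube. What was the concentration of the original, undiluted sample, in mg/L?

607 mg/L

Overall dilution factor = 8.013 × 24.99 = 200.
Original = 3.03 μg/mL × 200 = 607 μg/mL = 607 mg/L.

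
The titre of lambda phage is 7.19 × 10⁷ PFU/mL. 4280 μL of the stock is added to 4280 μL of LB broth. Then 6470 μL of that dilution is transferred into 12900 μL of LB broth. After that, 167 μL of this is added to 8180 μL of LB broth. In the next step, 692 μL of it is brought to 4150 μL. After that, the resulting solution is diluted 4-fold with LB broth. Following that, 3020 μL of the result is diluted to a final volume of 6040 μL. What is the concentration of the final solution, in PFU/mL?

Overall dilution factor = 2 × 2.994 × 49.98 × 5.997 × 4 × 2 = 1.44 × 10⁴.
7.19 × 10⁷ PFU/mL / 1.44 × 10⁴ = 5010 PFU/mL.

5010 PFU/mL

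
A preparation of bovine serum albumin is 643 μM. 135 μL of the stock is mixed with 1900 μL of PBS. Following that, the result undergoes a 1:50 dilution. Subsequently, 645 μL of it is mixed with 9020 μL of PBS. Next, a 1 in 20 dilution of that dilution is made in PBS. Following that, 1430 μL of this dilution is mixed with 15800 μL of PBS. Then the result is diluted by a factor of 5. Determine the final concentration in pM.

Overall dilution factor = 15.07 × 50 × 14.98 × 20 × 12.05 × 5 = 1.36 × 10⁷.
643 μM / 1.36 × 10⁷ = 4.73 × 10⁻⁵ μM = 47.3 pM.

47.3 pM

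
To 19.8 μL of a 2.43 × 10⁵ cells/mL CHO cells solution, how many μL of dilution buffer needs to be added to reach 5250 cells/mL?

897 μL

V₂ = C₁V₁/C₂ = 2.43 × 10⁵ × 19.8 / 5250 = 916 μL.
Diluent to add = V₂ − V₁ = 916 − 19.8 = 897 μL.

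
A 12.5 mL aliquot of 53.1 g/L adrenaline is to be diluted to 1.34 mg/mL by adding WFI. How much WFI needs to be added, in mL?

483 mL

1.34 mg/mL = 1.34 g/L.
V₂ = C₁V₁/C₂ = 53.1 × 12.5 / 1.34 = 495 mL.
Diluent to add = V₂ − V₁ = 495 − 12.5 = 483 mL.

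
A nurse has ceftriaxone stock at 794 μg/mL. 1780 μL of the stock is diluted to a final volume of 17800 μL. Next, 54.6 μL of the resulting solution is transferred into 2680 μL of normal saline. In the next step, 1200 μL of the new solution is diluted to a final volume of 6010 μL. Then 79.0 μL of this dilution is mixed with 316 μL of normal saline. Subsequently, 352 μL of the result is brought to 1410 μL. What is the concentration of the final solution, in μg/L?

15.8 μg/L

Overall dilution factor = 10 × 50.08 × 5.008 × 5 × 4.006 = 5.02 × 10⁴.
794 μg/mL / 5.02 × 10⁴ = 0.0158 μg/mL = 15.8 μg/L.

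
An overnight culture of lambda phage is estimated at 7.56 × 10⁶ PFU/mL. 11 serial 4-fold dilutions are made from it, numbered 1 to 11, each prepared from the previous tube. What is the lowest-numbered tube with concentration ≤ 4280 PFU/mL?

Tube n has concentration 7.56 × 10⁶ PFU/mL / 4ⁿ.
Need 4ⁿ ≥ 7.56 × 10⁶ PFU/mL / 4280 PFU/mL = 1766, so n ≥ 5.39.
First such tube: n = 6.

tube 6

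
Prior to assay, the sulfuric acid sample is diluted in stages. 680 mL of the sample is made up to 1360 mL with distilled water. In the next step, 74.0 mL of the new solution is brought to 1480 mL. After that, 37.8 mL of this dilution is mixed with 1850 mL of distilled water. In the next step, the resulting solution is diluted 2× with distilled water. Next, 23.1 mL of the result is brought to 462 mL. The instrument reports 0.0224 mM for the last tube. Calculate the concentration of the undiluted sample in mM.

1790 mM

Overall dilution factor = 2 × 20 × 49.94 × 2 × 20 = 7.99 × 10⁴.
Original = 0.0224 mM × 7.99 × 10⁴ = 1790 mM.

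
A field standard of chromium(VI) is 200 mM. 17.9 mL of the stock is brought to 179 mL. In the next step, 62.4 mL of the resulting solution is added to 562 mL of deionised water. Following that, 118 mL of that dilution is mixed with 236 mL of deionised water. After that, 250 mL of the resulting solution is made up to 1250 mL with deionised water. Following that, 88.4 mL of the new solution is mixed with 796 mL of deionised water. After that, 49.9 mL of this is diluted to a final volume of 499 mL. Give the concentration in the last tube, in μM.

Overall dilution factor = 10 × 10.01 × 3 × 5 × 10.00 × 10 = 1.50 × 10⁵.
200 mM / 1.50 × 10⁵ = 1.33 × 10⁻³ mM = 1.33 μM.

1.33 μM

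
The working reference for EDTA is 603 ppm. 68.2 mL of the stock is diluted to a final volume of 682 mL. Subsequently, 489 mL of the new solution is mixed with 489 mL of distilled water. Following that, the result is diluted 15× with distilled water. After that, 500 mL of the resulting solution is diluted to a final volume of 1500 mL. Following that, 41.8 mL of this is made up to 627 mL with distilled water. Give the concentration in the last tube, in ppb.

Overall dilution factor = 10 × 2 × 15 × 3 × 15 = 1.35 × 10⁴.
603 ppm / 1.35 × 10⁴ = 0.0447 ppm = 44.7 ppb.

44.7 ppb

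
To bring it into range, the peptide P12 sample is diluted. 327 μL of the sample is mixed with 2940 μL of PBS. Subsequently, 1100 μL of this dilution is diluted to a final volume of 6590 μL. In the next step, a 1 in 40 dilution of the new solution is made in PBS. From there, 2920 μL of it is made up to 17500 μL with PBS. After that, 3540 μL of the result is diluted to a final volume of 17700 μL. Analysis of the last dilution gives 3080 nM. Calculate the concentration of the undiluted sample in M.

Overall dilution factor = 9.991 × 5.991 × 40 × 5.993 × 5 = 7.17 × 10⁴.
Original = 3080 nM × 7.17 × 10⁴ = 2.21 × 10⁸ nM = 0.221 M.

0.221 M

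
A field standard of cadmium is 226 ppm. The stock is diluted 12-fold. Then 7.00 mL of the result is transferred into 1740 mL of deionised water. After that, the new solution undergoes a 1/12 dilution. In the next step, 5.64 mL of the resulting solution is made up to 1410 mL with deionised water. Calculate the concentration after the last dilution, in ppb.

0.0252 ppb

Overall dilution factor = 12 × 249.6 × 12 × 250 = 8.98 × 10⁶.
226 ppm / 8.98 × 10⁶ = 2.52 × 10⁻⁵ ppm = 0.0252 ppb.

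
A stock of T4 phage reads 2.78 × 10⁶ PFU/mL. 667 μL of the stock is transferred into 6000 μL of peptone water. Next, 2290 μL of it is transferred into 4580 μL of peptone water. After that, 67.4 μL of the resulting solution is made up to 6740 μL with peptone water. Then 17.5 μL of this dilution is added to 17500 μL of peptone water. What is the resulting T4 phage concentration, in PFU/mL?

0.926 PFU/mL

Overall dilution factor = 9.996 × 3 × 100 × 1001 = 3.00 × 10⁶.
2.78 × 10⁶ PFU/mL / 3.00 × 10⁶ = 0.926 PFU/mL.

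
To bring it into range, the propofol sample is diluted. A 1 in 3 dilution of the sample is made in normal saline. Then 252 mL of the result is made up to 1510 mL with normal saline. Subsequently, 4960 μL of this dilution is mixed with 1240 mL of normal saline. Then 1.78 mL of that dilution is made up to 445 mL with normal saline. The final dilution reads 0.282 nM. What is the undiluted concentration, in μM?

Overall dilution factor = 3 × 5.992 × 251 × 250 = 1.13 × 10⁶.
Original = 0.282 nM × 1.13 × 10⁶ = 3.18 × 10⁵ nM = 318 μM.

318 μM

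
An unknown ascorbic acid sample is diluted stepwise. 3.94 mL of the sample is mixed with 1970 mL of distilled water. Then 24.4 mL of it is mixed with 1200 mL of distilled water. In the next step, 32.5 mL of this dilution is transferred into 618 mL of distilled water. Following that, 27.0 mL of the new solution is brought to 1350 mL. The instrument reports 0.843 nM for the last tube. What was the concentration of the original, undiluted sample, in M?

0.0212 M

Overall dilution factor = 501 × 50.18 × 20.02 × 50 = 2.52 × 10⁷.
Original = 0.843 nM × 2.52 × 10⁷ = 2.12 × 10⁷ nM = 0.0212 M.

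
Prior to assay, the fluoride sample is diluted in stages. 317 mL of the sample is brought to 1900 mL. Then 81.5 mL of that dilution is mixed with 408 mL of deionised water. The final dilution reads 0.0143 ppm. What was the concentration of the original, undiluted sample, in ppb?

Overall dilution factor = 5.994 × 6.006 = 36.0.
Original = 0.0143 ppm × 36.0 = 0.515 ppm = 515 ppb.

515 ppb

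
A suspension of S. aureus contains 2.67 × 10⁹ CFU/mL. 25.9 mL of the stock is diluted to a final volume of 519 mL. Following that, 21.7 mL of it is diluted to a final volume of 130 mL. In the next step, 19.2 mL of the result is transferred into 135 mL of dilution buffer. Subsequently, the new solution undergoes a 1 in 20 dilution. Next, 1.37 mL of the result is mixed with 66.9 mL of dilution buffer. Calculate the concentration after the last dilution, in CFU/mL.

Overall dilution factor = 20.04 × 5.991 × 8.031 × 20 × 49.83 = 9.61 × 10⁵.
2.67 × 10⁹ CFU/mL / 9.61 × 10⁵ = 2780 CFU/mL.

2780 CFU/mL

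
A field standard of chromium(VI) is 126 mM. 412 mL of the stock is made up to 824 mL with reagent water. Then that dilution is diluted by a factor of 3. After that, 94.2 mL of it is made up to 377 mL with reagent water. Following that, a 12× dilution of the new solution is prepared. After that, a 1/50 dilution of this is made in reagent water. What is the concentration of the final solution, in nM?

8750 nM

Overall dilution factor = 2 × 3 × 4.002 × 12 × 50 = 1.44 × 10⁴.
126 mM / 1.44 × 10⁴ = 8.75 × 10⁻³ mM = 8750 nM.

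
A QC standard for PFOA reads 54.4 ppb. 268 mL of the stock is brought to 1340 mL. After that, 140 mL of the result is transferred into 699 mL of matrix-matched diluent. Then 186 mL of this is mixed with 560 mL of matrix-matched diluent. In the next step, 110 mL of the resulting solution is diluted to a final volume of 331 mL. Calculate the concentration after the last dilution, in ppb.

0.150 ppb

Overall dilution factor = 5 × 5.993 × 4.011 × 3.009 = 362.
54.4 ppb / 362 = 0.150 ppb.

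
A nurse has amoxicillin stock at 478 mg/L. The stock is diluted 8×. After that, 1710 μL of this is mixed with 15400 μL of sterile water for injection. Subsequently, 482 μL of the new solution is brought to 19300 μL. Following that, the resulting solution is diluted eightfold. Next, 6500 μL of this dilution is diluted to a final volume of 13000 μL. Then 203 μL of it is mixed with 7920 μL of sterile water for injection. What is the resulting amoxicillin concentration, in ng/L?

233 ng/L

Overall dilution factor = 8 × 10.01 × 40.04 × 8 × 2 × 40.01 = 2.05 × 10⁶.
478 mg/L / 2.05 × 10⁶ = 2.33 × 10⁻⁴ mg/L = 233 ng/L.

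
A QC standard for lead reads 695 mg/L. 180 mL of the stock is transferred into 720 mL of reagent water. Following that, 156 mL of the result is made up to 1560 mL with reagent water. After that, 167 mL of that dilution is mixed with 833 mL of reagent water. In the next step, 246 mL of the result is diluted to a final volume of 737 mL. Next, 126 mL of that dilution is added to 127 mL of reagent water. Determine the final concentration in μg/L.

386 μg/L

Overall dilution factor = 5 × 10 × 5.988 × 2.996 × 2.008 = 1801.
695 mg/L / 1801 = 0.386 mg/L = 386 μg/L.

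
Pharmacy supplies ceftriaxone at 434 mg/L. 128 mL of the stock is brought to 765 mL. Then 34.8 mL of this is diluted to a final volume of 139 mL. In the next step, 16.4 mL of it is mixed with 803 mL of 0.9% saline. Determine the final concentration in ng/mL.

Overall dilution factor = 5.977 × 3.994 × 49.96 = 1193.
434 mg/L / 1193 = 0.364 mg/L = 364 ng/mL.

364 ng/mL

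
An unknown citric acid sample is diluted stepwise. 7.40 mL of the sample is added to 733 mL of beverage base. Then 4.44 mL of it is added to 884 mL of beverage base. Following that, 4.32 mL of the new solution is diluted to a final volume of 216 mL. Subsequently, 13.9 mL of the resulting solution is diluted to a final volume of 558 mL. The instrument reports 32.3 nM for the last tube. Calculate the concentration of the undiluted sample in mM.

1300 mM

Overall dilution factor = 100.1 × 200.1 × 50 × 40.14 = 4.02 × 10⁷.
Original = 32.3 nM × 4.02 × 10⁷ = 1.30 × 10⁹ nM = 1300 mM.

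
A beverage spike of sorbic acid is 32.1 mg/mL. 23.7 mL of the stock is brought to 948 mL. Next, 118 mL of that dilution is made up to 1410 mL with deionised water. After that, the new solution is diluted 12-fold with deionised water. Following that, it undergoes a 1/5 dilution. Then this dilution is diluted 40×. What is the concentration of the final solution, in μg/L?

28.0 μg/L

Overall dilution factor = 40 × 11.95 × 12 × 5 × 40 = 1.15 × 10⁶.
32.1 mg/mL / 1.15 × 10⁶ = 2.80 × 10⁻⁵ mg/mL = 28.0 μg/L.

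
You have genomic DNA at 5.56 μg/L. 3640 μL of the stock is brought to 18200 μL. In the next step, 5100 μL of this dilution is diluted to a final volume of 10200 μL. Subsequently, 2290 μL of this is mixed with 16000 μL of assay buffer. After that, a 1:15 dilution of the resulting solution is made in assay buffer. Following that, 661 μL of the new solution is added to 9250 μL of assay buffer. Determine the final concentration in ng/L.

Overall dilution factor = 5 × 2 × 7.987 × 15 × 14.99 = 1.80 × 10⁴.
5.56 μg/L / 1.80 × 10⁴ = 3.10 × 10⁻⁴ μg/L = 0.310 ng/L.

0.310 ng/L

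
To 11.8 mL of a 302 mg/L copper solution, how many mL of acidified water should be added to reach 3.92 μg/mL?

897 mL

3.92 μg/mL = 3.92 mg/L.
V₂ = C₁V₁/C₂ = 302 × 11.8 / 3.92 = 909 mL.
Diluent to add = V₂ − V₁ = 909 − 11.8 = 897 mL.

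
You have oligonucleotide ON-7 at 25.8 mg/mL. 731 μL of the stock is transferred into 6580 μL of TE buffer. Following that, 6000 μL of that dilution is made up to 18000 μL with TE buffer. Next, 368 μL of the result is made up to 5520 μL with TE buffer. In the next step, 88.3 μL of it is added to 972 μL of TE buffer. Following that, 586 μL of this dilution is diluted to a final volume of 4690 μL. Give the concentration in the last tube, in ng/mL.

Overall dilution factor = 10.00 × 3 × 15 × 12.01 × 8.003 = 4.33 × 10⁴.
25.8 mg/mL / 4.33 × 10⁴ = 5.96 × 10⁻⁴ mg/mL = 596 ng/mL.

596 ng/mL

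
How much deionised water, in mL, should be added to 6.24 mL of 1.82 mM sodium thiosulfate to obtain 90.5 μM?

119 mL

90.5 μM = 0.0905 mM.
V₂ = C₁V₁/C₂ = 1.82 × 6.24 / 0.0905 = 125 mL.
Diluent to add = V₂ − V₁ = 125 − 6.24 = 119 mL.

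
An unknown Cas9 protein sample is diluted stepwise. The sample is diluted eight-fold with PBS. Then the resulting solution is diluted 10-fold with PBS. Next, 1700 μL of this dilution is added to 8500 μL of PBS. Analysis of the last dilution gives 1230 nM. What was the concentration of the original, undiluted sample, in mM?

0.590 mM

Overall dilution factor = 8 × 10 × 6 = 480.
Original = 1230 nM × 480 = 5.90 × 10⁵ nM = 0.590 mM.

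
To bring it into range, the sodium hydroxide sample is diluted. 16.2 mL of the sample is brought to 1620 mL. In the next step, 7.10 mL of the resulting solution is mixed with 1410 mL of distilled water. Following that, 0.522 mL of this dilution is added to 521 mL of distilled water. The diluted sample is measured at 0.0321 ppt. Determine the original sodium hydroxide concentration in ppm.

Overall dilution factor = 100 × 199.6 × 999.1 = 1.99 × 10⁷.
Original = 0.0321 ppt × 1.99 × 10⁷ = 6.40 × 10⁵ ppt = 0.640 ppm.

0.640 ppm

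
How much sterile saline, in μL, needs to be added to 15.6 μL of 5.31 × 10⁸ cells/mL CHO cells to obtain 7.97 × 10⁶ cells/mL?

V₂ = C₁V₁/C₂ = 5.31 × 10⁸ × 15.6 / 7.97 × 10⁶ = 1039 μL.
Diluent to add = V₂ − V₁ = 1039 − 15.6 = 1020 μL.

1020 μL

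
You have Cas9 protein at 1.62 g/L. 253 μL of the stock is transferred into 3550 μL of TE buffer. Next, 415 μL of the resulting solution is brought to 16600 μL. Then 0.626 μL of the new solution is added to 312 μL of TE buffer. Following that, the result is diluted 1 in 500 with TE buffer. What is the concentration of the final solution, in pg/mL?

Overall dilution factor = 15.03 × 40 × 499.4 × 500 = 1.50 × 10⁸.
1.62 g/L / 1.50 × 10⁸ = 1.08 × 10⁻⁸ g/L = 10.8 pg/mL.

10.8 pg/mL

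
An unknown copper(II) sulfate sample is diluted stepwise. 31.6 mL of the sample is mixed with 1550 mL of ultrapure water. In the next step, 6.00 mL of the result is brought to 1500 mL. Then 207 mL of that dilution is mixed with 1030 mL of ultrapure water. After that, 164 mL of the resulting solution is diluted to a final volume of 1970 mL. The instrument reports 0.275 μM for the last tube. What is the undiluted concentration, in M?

0.247 M

Overall dilution factor = 50.05 × 250 × 5.976 × 12.01 = 8.98 × 10⁵.
Original = 0.275 μM × 8.98 × 10⁵ = 2.47 × 10⁵ μM = 0.247 M.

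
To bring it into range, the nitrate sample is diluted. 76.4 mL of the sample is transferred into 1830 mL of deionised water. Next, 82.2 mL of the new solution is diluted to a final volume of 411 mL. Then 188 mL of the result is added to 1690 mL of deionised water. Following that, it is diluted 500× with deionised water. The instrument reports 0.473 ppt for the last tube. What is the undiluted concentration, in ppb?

Overall dilution factor = 24.95 × 5 × 9.989 × 500 = 6.23 × 10⁵.
Original = 0.473 ppt × 6.23 × 10⁵ = 2.95 × 10⁵ ppt = 295 ppb.

295 ppb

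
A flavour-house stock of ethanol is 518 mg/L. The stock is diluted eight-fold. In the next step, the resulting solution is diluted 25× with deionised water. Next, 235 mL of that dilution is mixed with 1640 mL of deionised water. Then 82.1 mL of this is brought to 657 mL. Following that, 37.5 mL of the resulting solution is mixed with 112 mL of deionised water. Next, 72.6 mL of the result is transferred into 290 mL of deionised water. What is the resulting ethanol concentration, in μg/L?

2.04 μg/L

Overall dilution factor = 8 × 25 × 7.979 × 8.002 × 3.987 × 4.994 = 2.54 × 10⁵.
518 mg/L / 2.54 × 10⁵ = 2.04 × 10⁻³ mg/L = 2.04 μg/L.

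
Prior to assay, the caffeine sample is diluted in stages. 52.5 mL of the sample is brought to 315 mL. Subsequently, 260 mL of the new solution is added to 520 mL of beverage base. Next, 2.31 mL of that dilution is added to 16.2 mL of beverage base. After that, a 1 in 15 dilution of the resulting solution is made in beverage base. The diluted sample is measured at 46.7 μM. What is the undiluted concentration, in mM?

101 mM

Overall dilution factor = 6 × 3 × 8.013 × 15 = 2164.
Original = 46.7 μM × 2164 = 1.01 × 10⁵ μM = 101 mM.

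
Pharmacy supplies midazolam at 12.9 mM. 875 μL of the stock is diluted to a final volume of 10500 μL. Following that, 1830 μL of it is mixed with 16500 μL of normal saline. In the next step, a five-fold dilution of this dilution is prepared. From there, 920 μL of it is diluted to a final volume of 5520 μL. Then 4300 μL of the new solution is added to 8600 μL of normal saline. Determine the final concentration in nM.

Overall dilution factor = 12 × 10.02 × 5 × 6 × 3 = 1.08 × 10⁴.
12.9 mM / 1.08 × 10⁴ = 1.19 × 10⁻³ mM = 1190 nM.

1190 nM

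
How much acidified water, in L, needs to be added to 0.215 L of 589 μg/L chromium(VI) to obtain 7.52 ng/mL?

7.52 ng/mL = 7.52 μg/L.
V₂ = C₁V₁/C₂ = 589 × 0.215 / 7.52 = 16.8 L.
Diluent to add = V₂ − V₁ = 16.8 − 0.215 = 16.6 L.

16.6 L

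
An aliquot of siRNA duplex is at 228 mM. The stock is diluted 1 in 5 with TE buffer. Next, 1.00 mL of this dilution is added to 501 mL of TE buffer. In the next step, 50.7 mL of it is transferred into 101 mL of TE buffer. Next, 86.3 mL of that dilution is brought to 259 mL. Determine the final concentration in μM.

10.1 μM

Overall dilution factor = 5 × 502 × 2.992 × 3.001 = 2.25 × 10⁴.
228 mM / 2.25 × 10⁴ = 0.0101 mM = 10.1 μM.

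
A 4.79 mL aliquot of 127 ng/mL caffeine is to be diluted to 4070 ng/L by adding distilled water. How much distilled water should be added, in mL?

145 mL

4070 ng/L = 4.07 ng/mL.
V₂ = C₁V₁/C₂ = 127 × 4.79 / 4.07 = 149 mL.
Diluent to add = V₂ − V₁ = 149 − 4.79 = 145 mL.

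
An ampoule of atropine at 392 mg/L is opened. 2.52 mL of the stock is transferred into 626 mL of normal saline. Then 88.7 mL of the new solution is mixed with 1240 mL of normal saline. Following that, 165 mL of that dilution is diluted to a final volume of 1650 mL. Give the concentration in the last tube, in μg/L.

Overall dilution factor = 249.4 × 14.98 × 10 = 3.74 × 10⁴.
392 mg/L / 3.74 × 10⁴ = 0.0105 mg/L = 10.5 μg/L.

10.5 μg/L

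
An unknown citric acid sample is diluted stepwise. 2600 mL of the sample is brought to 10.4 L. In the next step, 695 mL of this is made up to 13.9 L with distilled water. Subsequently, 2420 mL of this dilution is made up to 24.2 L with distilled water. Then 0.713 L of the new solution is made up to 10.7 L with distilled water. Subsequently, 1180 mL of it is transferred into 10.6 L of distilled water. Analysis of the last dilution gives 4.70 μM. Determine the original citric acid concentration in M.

Overall dilution factor = 4 × 20 × 10 × 15.01 × 9.983 = 1.20 × 10⁵.
Original = 4.70 μM × 1.20 × 10⁵ = 5.63 × 10⁵ μM = 0.563 M.

0.563 M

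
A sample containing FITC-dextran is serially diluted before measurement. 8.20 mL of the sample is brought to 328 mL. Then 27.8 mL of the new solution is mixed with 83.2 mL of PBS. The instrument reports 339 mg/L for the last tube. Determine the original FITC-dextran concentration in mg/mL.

Overall dilution factor = 40 × 3.993 = 160.
Original = 339 mg/L × 160 = 5.41 × 10⁴ mg/L = 54.1 mg/mL.

54.1 mg/mL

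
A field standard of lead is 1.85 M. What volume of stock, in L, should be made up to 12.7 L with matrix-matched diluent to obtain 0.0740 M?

0.508 L

V₁ = C₂V₂/C₁ = 0.0740 × 12.7 / 1.85 = 0.508 L.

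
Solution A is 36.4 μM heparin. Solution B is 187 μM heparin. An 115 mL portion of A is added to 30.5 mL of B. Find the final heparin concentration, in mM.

0.0680 mM

C_mix = (C_A·V_A + C_B·V_B)/(V_A + V_B) = (36.4×115 + 187×30.5) / 145.5 = 68.0 μM = 0.0680 mM.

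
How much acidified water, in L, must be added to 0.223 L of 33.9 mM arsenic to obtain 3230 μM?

3230 μM = 3.23 mM.
V₂ = C₁V₁/C₂ = 33.9 × 0.223 / 3.23 = 2.34 L.
Diluent to add = V₂ − V₁ = 2.34 − 0.223 = 2.12 L.

2.12 L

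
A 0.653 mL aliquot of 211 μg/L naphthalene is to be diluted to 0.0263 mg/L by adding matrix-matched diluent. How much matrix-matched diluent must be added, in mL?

4.59 mL

0.0263 mg/L = 26.3 μg/L.
V₂ = C₁V₁/C₂ = 211 × 0.653 / 26.3 = 5.24 mL.
Diluent to add = V₂ − V₁ = 5.24 − 0.653 = 4.59 mL.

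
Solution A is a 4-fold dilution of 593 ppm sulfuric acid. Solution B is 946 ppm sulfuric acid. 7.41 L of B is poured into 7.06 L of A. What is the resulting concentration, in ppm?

557 ppm

C_A = 593 ppm / 4 = 148 ppm.
C_mix = (C_A·V_A + C_B·V_B)/(V_A + V_B) = (148×7.06 + 946×7.41) / 14.47 = 557 ppm.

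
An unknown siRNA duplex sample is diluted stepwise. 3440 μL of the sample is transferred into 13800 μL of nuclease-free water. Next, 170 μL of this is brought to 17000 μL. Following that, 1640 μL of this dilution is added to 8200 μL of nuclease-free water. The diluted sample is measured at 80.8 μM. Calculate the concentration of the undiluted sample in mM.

Overall dilution factor = 5.012 × 100 × 6 = 3007.
Original = 80.8 μM × 3007 = 2.43 × 10⁵ μM = 243 mM.

243 mM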